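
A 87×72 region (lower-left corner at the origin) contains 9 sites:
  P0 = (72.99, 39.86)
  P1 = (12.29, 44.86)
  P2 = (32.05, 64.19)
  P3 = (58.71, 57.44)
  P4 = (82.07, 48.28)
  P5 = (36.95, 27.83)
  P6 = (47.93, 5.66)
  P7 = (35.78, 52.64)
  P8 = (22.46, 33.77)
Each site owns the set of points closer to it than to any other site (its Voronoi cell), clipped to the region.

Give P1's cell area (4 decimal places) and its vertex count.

1. box [0,87]×[0,72]: [(0, 0) (87, 0) (87, 72) (0, 72)]
2. ⊥bis P1·P0 via (42.64,42.36): [(0, 0) (39.1507, 0) (45.0815, 72) (0, 72)]  |A|=3032.3601
3. ⊥bis P1·P2 via (22.17,54.525): [(0, 0) (39.1507, 0) (41.9744, 34.28) (5.0753, 72) (0, 72)]  |A|=2277.8427
4. ⊥bis P1·P3 via (35.5,51.15): [(0, 0) (39.1507, 0) (41.5309, 28.8959) (39.3428, 36.9702) (5.0753, 72) (0, 72)]  |A|=2270.1616
5. ⊥bis P1·P4 via (47.18,46.57): [(0, 0) (39.1507, 0) (41.5309, 28.8959) (39.3428, 36.9702) (5.0753, 72) (0, 72)]  |A|=2270.1616
6. ⊥bis P1·P5 via (24.62,36.345): [(0, 0.6944) (30.9656, 45.5337) (5.0753, 72) (0, 72)]  |A|=1171.1732
7. ⊥bis P1·P6 via (30.11,25.26): [(0, 0.6944) (30.9656, 45.5337) (5.0753, 72) (0, 72)]  |A|=1171.1732
8. ⊥bis P1·P7 via (24.035,48.75): [(0, 0.6944) (27.0015, 39.7934) (22.0979, 54.5987) (5.0753, 72) (0, 72)]  |A|=1127.7538
9. ⊥bis P1·P8 via (17.375,39.315): [(0, 23.3814) (24.8803, 46.1977) (22.0979, 54.5987) (5.0753, 72) (0, 72)]  |A|=717.5949
10. canonical 5-gon: [(0, 23.3814) (24.8803, 46.1977) (22.0979, 54.5987) (5.0753, 72) (0, 72)]
11. shoelace: 717.5949

Area of P1's cell: 717.5949 (5 vertices)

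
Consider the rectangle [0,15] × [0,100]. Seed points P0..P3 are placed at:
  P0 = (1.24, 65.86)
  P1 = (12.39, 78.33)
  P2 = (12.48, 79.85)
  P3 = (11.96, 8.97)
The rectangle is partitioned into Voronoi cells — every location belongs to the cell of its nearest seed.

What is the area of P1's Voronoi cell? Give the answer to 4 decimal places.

1. box [0,15]×[0,100]: [(0, 0) (15, 0) (15, 100) (0, 100)]
2. ⊥bis P1·P0 via (6.815,72.095): [(0, 78.1886) (15, 64.7764) (15, 100) (0, 100)]  |A|=427.7623
3. ⊥bis P1·P2 via (12.435,79.09): [(0, 79.8263) (0, 78.1886) (15, 64.7764) (15, 78.9381)]  |A|=118.4954
4. ⊥bis P1·P3 via (12.175,43.65): [(0, 79.8263) (0, 78.1886) (15, 64.7764) (15, 78.9381)]  |A|=118.4954
5. canonical 4-gon: [(0, 79.8263) (0, 78.1886) (15, 64.7764) (15, 78.9381)]
6. shoelace: 118.4954

Area of P1's cell: 118.4954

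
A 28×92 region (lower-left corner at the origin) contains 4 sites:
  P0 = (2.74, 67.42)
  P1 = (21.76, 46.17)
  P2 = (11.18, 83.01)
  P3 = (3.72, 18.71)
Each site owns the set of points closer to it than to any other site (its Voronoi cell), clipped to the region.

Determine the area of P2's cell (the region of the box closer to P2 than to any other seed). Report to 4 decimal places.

Area of P2's cell: 566.6660

1. box [0,28]×[0,92]: [(0, 0) (28, 0) (28, 92) (0, 92)]
2. ⊥bis P2·P0 via (6.96,75.215): [(0, 78.983) (28, 63.8245) (28, 92) (0, 92)]  |A|=576.6954
3. ⊥bis P2·P1 via (16.47,64.59): [(0, 78.983) (23.0797, 66.4882) (28, 67.9013) (28, 92) (0, 92)]  |A|=566.666
4. ⊥bis P2·P3 via (7.45,50.86): [(0, 78.983) (23.0797, 66.4882) (28, 67.9013) (28, 92) (0, 92)]  |A|=566.666
5. canonical 5-gon: [(0, 78.983) (23.0797, 66.4882) (28, 67.9013) (28, 92) (0, 92)]
6. shoelace: 566.666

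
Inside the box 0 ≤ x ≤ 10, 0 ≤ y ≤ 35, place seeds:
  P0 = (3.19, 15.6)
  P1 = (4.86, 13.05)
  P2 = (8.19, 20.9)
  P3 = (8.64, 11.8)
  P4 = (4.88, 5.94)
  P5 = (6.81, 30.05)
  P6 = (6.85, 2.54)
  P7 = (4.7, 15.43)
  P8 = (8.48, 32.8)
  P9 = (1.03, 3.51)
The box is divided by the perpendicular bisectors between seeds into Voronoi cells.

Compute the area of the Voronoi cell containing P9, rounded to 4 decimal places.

1. box [0,10]×[0,35]: [(0, 0) (10, 0) (10, 35) (0, 35)]
2. ⊥bis P9·P0 via (2.11,9.555): [(0, 9.932) (0, 0) (10, 0) (10, 8.1454)]  |A|=90.3867
3. ⊥bis P9·P1 via (2.945,8.28): [(0, 9.4623) (0, 0) (10, 0) (10, 5.4476)]  |A|=74.5498
4. ⊥bis P9·P2 via (4.61,12.205): [(0, 9.4623) (0, 0) (10, 0) (10, 5.4476)]  |A|=74.5498
5. ⊥bis P9·P3 via (4.835,7.655): [(5.094, 7.4172) (0, 9.4623) (0, 0) (10, 0) (10, 2.9137)]  |A|=68.334
6. ⊥bis P9·P4 via (2.955,4.725): [(0, 9.4068) (0, 0) (5.9373, 0)]  |A|=27.9253
7. ⊥bis P9·P5 via (3.92,16.78): [(0, 9.4068) (0, 0) (5.9373, 0)]  |A|=27.9253
8. ⊥bis P9·P6 via (3.94,3.025): [(3.9584, 3.1353) (0, 9.4068) (0, 0) (3.4358, 0)]  |A|=24.004
9. ⊥bis P9·P7 via (2.865,9.47): [(3.9584, 3.1353) (0, 9.4068) (0, 0) (3.4358, 0)]  |A|=24.004
10. ⊥bis P9·P8 via (4.755,18.155): [(3.9584, 3.1353) (0, 9.4068) (0, 0) (3.4358, 0)]  |A|=24.004
11. canonical 4-gon: [(3.9584, 3.1353) (0, 9.4068) (0, 0) (3.4358, 0)]
12. shoelace: 24.004

Area of P9's cell: 24.0040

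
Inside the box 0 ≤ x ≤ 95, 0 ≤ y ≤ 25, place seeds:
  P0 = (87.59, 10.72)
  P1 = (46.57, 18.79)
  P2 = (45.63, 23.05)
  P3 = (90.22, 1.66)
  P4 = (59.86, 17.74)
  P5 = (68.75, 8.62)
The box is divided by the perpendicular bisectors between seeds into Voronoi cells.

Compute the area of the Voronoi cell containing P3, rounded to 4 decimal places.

Area of P3's cell: 92.3248

1. box [0,95]×[0,25]: [(0, 0) (95, 0) (95, 25) (0, 25)]
2. ⊥bis P3·P0 via (88.905,6.19): [(67.5813, 0) (95, 0) (95, 7.9593)]  |A|=109.1169
3. ⊥bis P3·P1 via (68.395,10.225): [(67.5813, 0) (95, 0) (95, 7.9593)]  |A|=109.1169
4. ⊥bis P3·P2 via (67.925,12.355): [(67.5813, 0) (95, 0) (95, 7.9593)]  |A|=109.1169
5. ⊥bis P3·P4 via (75.04,9.7): [(70.3242, 0.7962) (69.9025, 0) (95, 0) (95, 7.9593)]  |A|=108.1928
6. ⊥bis P3·P5 via (79.485,5.14): [(78.8822, 3.2805) (77.8187, 0) (95, 0) (95, 7.9593)]  |A|=92.3248
7. canonical 4-gon: [(78.8822, 3.2805) (77.8187, 0) (95, 0) (95, 7.9593)]
8. shoelace: 92.3248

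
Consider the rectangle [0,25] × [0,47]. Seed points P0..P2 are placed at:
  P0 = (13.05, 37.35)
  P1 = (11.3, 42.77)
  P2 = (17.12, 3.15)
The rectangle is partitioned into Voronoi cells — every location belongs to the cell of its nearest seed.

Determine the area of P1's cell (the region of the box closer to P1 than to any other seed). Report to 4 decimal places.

1. box [0,25]×[0,47]: [(0, 0) (25, 0) (25, 47) (0, 47)]
2. ⊥bis P1·P0 via (12.175,40.06): [(0, 36.129) (25, 44.2009) (25, 47) (0, 47)]  |A|=170.8766
3. ⊥bis P1·P2 via (14.21,22.96): [(0, 36.129) (25, 44.2009) (25, 47) (0, 47)]  |A|=170.8766
4. canonical 4-gon: [(0, 36.129) (25, 44.2009) (25, 47) (0, 47)]
5. shoelace: 170.8766

Area of P1's cell: 170.8766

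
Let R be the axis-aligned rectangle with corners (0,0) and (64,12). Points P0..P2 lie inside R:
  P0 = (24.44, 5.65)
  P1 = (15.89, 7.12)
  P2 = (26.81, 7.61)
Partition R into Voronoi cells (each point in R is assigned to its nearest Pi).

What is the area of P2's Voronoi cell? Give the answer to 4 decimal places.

1. box [0,64]×[0,12]: [(0, 0) (64, 0) (64, 12) (0, 12)]
2. ⊥bis P2·P0 via (25.625,6.63): [(31.108, 0) (64, 0) (64, 12) (21.184, 12)]  |A|=454.2478
3. ⊥bis P2·P1 via (21.35,7.365): [(31.108, 0) (64, 0) (64, 12) (21.184, 12)]  |A|=454.2478
4. canonical 4-gon: [(31.108, 0) (64, 0) (64, 12) (21.184, 12)]
5. shoelace: 454.2478

Area of P2's cell: 454.2478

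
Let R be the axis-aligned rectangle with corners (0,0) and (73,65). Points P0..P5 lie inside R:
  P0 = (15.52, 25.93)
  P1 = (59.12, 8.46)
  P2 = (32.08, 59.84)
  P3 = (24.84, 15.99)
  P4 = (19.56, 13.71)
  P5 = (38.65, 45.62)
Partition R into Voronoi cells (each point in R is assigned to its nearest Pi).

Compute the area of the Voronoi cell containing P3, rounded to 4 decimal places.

Area of P3's cell: 516.1941

1. box [0,73]×[0,65]: [(0, 0) (73, 0) (73, 65) (0, 65)]
2. ⊥bis P3·P0 via (20.18,20.96): [(0, 2.0387) (0, 0) (73, 0) (73, 65) (67.1497, 65)]  |A|=2631.0842
3. ⊥bis P3·P1 via (41.98,12.225): [(50.051, 48.9678) (0, 2.0387) (0, 0) (39.2946, 0)]  |A|=1013.1058
4. ⊥bis P3·P2 via (28.46,37.915): [(46.9524, 34.8617) (36.7952, 36.5388) (0, 2.0387) (0, 0) (39.2946, 0)]  |A|=938.8681
5. ⊥bis P3·P4 via (22.2,14.85): [(46.9524, 34.8617) (36.7952, 36.5388) (19.7398, 20.5473) (28.6125, 0) (39.2946, 0)]  |A|=624.7918
6. ⊥bis P3·P5 via (31.745,30.805): [(44.7317, 24.7521) (31.0336, 31.1366) (19.7398, 20.5473) (28.6125, 0) (39.2946, 0)]  |A|=516.1941
7. canonical 5-gon: [(44.7317, 24.7521) (31.0336, 31.1366) (19.7398, 20.5473) (28.6125, 0) (39.2946, 0)]
8. shoelace: 516.1941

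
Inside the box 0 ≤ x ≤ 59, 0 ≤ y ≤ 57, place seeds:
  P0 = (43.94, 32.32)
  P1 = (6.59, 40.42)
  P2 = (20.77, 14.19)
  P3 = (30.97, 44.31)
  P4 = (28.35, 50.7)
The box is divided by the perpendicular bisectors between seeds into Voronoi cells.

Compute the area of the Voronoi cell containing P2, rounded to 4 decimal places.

1. box [0,59]×[0,57]: [(0, 0) (59, 0) (59, 57) (0, 57)]
2. ⊥bis P2·P0 via (32.355,23.255): [(0, 0) (50.5515, 0) (5.9503, 57) (0, 57)]  |A|=1610.3017
3. ⊥bis P2·P1 via (13.68,27.305): [(0, 19.9096) (0, 0) (50.5515, 0) (24.5766, 33.1957)]  |A|=1083.7018
4. ⊥bis P2·P3 via (25.87,29.25): [(20.5871, 31.039) (0, 19.9096) (0, 0) (50.5515, 0) (28.3108, 28.4234)]  |A|=1070.1555
5. ⊥bis P2·P4 via (24.56,32.445): [(20.5871, 31.039) (0, 19.9096) (0, 0) (50.5515, 0) (28.3108, 28.4234)]  |A|=1070.1555
6. canonical 5-gon: [(20.5871, 31.039) (0, 19.9096) (0, 0) (50.5515, 0) (28.3108, 28.4234)]
7. shoelace: 1070.1555

Area of P2's cell: 1070.1555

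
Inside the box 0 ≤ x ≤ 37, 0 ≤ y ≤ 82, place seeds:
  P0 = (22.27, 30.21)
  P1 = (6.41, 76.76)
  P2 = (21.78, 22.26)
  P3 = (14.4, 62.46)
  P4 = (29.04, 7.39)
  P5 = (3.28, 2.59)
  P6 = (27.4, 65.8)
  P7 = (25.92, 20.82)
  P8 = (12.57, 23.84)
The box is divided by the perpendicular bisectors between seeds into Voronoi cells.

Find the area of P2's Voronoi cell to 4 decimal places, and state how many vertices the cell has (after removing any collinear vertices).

Area of P2's cell: 97.5409 (5 vertices)

1. box [0,37]×[0,82]: [(0, 0) (37, 0) (37, 82) (0, 82)]
2. ⊥bis P2·P0 via (22.025,26.235): [(0, 27.5925) (0, 0) (37, 0) (37, 25.312)]  |A|=978.7338
3. ⊥bis P2·P1 via (14.095,49.51): [(0, 27.5925) (0, 0) (37, 0) (37, 25.312)]  |A|=978.7338
4. ⊥bis P2·P3 via (18.09,42.36): [(0, 27.5925) (0, 0) (37, 0) (37, 25.312)]  |A|=978.7338
5. ⊥bis P2·P4 via (25.41,14.825): [(0, 27.5925) (0, 2.419) (37, 20.4836) (37, 25.312)]  |A|=555.0349
6. ⊥bis P2·P5 via (12.53,12.425): [(0, 27.5925) (0, 24.2097) (15.2516, 9.8653) (37, 20.4836) (37, 25.312)]  |A|=388.8642
7. ⊥bis P2·P6 via (24.59,44.03): [(0, 27.5925) (0, 24.2097) (15.2516, 9.8653) (37, 20.4836) (37, 25.312)]  |A|=388.8642
8. ⊥bis P2·P7 via (23.85,21.54): [(25.4105, 26.0263) (0, 27.5925) (0, 24.2097) (15.2516, 9.8653) (20.7175, 12.534)]  |A|=269.6934
9. ⊥bis P2·P8 via (17.175,23.05): [(25.4105, 26.0263) (17.7664, 26.4975) (14.9602, 10.1394) (15.2516, 9.8653) (20.7175, 12.534)]  |A|=97.5409
10. canonical 5-gon: [(25.4105, 26.0263) (17.7664, 26.4975) (14.9602, 10.1394) (15.2516, 9.8653) (20.7175, 12.534)]
11. shoelace: 97.5409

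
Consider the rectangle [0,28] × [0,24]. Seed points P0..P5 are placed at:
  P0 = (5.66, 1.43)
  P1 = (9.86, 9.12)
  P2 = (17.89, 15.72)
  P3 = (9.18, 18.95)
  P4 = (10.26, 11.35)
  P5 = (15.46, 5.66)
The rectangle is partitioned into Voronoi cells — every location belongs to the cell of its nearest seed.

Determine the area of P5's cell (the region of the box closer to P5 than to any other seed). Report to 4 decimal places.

1. box [0,28]×[0,24]: [(0, 0) (28, 0) (28, 24) (0, 24)]
2. ⊥bis P5·P0 via (10.56,3.545): [(12.0901, 0) (28, 0) (28, 24) (1.731, 24)]  |A|=506.1469
3. ⊥bis P5·P1 via (12.66,7.39): [(10.4466, 3.8077) (12.0901, 0) (28, 0) (28, 24) (22.9226, 24)]  |A|=292.1924
4. ⊥bis P5·P2 via (16.675,10.69): [(14.9555, 11.1053) (10.4466, 3.8077) (12.0901, 0) (28, 0) (28, 7.9544)]  |A|=154.804
5. ⊥bis P5·P3 via (12.32,12.305): [(14.9555, 11.1053) (10.4466, 3.8077) (12.0901, 0) (28, 0) (28, 7.9544)]  |A|=154.804
6. ⊥bis P5·P4 via (12.86,8.505): [(15.5486, 10.9621) (13.983, 9.5313) (10.4466, 3.8077) (12.0901, 0) (28, 0) (28, 7.9544)]  |A|=154.2675
7. canonical 6-gon: [(15.5486, 10.9621) (13.983, 9.5313) (10.4466, 3.8077) (12.0901, 0) (28, 0) (28, 7.9544)]
8. shoelace: 154.2675

Area of P5's cell: 154.2675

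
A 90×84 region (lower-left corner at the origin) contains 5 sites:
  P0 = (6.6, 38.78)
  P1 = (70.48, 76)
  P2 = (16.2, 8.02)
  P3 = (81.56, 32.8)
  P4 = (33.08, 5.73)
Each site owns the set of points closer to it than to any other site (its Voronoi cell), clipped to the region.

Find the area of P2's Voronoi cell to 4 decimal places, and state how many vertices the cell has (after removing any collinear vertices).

Area of P2's cell: 610.6693 (4 vertices)

1. box [0,90]×[0,84]: [(0, 0) (90, 0) (90, 84) (0, 84)]
2. ⊥bis P2·P0 via (11.4,23.4): [(0, 19.8421) (0, 0) (90, 0) (90, 47.9306)]  |A|=3049.7711
3. ⊥bis P2·P1 via (43.34,42.01): [(51.1214, 35.7968) (0, 19.8421) (0, 0) (90, 0) (90, 4.7534)]  |A|=2210.4368
4. ⊥bis P2·P3 via (48.88,20.41): [(43.9008, 33.5433) (0, 19.8421) (0, 0) (56.6181, 0)]  |A|=1385.1202
5. ⊥bis P2·P4 via (24.64,6.875): [(27.5663, 28.4454) (0, 19.8421) (0, 0) (23.7073, 0)]  |A|=610.6693
6. canonical 4-gon: [(27.5663, 28.4454) (0, 19.8421) (0, 0) (23.7073, 0)]
7. shoelace: 610.6693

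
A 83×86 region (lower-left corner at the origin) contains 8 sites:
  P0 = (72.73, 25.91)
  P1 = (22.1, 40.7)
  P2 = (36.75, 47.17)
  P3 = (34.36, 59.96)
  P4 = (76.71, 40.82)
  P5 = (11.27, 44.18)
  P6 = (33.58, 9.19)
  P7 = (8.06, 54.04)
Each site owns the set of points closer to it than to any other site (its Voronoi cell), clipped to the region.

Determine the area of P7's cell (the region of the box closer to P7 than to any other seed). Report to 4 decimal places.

Area of P7's cell: 681.5880

1. box [0,83]×[0,86]: [(0, 0) (83, 0) (83, 86) (0, 86)]
2. ⊥bis P7·P0 via (40.395,39.975): [(0, 0) (23.0068, 0) (60.4148, 86) (0, 86)]  |A|=3587.1294
3. ⊥bis P7·P1 via (15.08,47.37): [(0, 31.4987) (51.784, 86) (0, 86)]  |A|=1411.1478
4. ⊥bis P7·P2 via (22.405,50.605): [(0, 31.4987) (23.8374, 56.5869) (30.8806, 86) (0, 86)]  |A|=1103.7308
5. ⊥bis P7·P3 via (21.21,57): [(0, 31.4987) (21.7884, 54.4304) (14.6822, 86) (0, 86)]  |A|=825.5043
6. ⊥bis P7·P4 via (42.385,47.43): [(0, 31.4987) (21.7884, 54.4304) (14.6822, 86) (0, 86)]  |A|=825.5043
7. ⊥bis P7·P5 via (9.665,49.11): [(0, 45.9635) (19.8988, 52.4417) (21.7884, 54.4304) (14.6822, 86) (0, 86)]  |A|=681.588
8. ⊥bis P7·P6 via (20.82,31.615): [(0, 45.9635) (19.8988, 52.4417) (21.7884, 54.4304) (14.6822, 86) (0, 86)]  |A|=681.588
9. canonical 5-gon: [(0, 45.9635) (19.8988, 52.4417) (21.7884, 54.4304) (14.6822, 86) (0, 86)]
10. shoelace: 681.588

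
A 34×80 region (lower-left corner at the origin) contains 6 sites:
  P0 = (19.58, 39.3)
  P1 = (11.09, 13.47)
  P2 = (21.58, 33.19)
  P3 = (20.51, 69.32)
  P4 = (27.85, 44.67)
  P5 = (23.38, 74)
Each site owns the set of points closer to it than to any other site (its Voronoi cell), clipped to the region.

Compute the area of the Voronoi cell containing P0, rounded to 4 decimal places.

1. box [0,34]×[0,80]: [(0, 0) (34, 0) (34, 80) (0, 80)]
2. ⊥bis P0·P1 via (15.335,26.385): [(0, 31.4254) (34, 20.25) (34, 80) (0, 80)]  |A|=1841.517
3. ⊥bis P0·P2 via (20.58,36.245): [(0, 31.4254) (2.922, 30.465) (34, 40.6378) (34, 80) (0, 80)]  |A|=1524.7122
4. ⊥bis P0·P3 via (20.045,54.31): [(0, 54.931) (0, 31.4254) (2.922, 30.465) (34, 40.6378) (34, 53.8777)]  |A|=654.4595
5. ⊥bis P0·P4 via (23.715,41.985): [(15.623, 54.447) (0, 54.931) (0, 31.4254) (2.922, 30.465) (26.2393, 38.0975)]  |A|=455.8785
6. ⊥bis P0·P5 via (21.48,56.65): [(15.623, 54.447) (0, 54.931) (0, 31.4254) (2.922, 30.465) (26.2393, 38.0975)]  |A|=455.8785
7. canonical 5-gon: [(15.623, 54.447) (0, 54.931) (0, 31.4254) (2.922, 30.465) (26.2393, 38.0975)]
8. shoelace: 455.8785

Area of P0's cell: 455.8785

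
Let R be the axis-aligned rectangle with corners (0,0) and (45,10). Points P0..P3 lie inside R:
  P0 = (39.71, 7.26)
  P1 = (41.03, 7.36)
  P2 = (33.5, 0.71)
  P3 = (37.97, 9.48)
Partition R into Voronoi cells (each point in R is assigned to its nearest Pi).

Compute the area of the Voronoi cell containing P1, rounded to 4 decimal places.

1. box [0,45]×[0,10]: [(0, 0) (45, 0) (45, 10) (0, 10)]
2. ⊥bis P1·P0 via (40.37,7.31): [(40.9238, 0) (45, 0) (45, 10) (40.1662, 10)]  |A|=44.55
3. ⊥bis P1·P2 via (37.265,4.035): [(40.9238, 0) (45, 0) (45, 10) (40.1662, 10)]  |A|=44.55
4. ⊥bis P1·P3 via (39.5,8.42): [(40.2084, 9.4426) (40.9238, 0) (45, 0) (45, 10) (40.5946, 10)]  |A|=44.4306
5. canonical 5-gon: [(40.2084, 9.4426) (40.9238, 0) (45, 0) (45, 10) (40.5946, 10)]
6. shoelace: 44.4306

Area of P1's cell: 44.4306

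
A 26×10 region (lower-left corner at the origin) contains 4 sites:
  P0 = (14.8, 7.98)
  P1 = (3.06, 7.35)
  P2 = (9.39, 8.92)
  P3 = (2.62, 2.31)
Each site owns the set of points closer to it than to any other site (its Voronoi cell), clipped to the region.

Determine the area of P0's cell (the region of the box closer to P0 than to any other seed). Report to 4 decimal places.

1. box [0,26]×[0,10]: [(0, 0) (26, 0) (26, 10) (0, 10)]
2. ⊥bis P0·P1 via (8.93,7.665): [(9.3413, 0) (26, 0) (26, 10) (8.8047, 10)]  |A|=169.2699
3. ⊥bis P0·P2 via (12.095,8.45): [(10.6268, 0) (26, 0) (26, 10) (12.3643, 10)]  |A|=145.0445
4. ⊥bis P0·P3 via (8.71,5.145): [(10.7568, 0.7482) (11.1051, 0) (26, 0) (26, 10) (12.3643, 10)]  |A|=144.8655
5. canonical 5-gon: [(10.7568, 0.7482) (11.1051, 0) (26, 0) (26, 10) (12.3643, 10)]
6. shoelace: 144.8655

Area of P0's cell: 144.8655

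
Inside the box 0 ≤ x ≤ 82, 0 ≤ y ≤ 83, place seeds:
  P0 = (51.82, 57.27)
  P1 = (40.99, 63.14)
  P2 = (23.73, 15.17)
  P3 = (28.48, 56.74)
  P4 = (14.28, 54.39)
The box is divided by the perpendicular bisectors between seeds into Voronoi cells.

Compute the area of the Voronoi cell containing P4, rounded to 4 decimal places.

1. box [0,82]×[0,83]: [(0, 0) (82, 0) (82, 83) (0, 83)]
2. ⊥bis P4·P0 via (33.05,55.83): [(0, 0) (37.3332, 0) (30.9656, 83) (0, 83)]  |A|=2834.3978
3. ⊥bis P4·P1 via (27.635,58.765): [(0, 0) (37.3332, 0) (34.4119, 38.078) (19.6958, 83) (0, 83)]  |A|=2581.2676
4. ⊥bis P4·P2 via (19.005,34.78): [(0, 30.2008) (34.2861, 38.462) (19.6958, 83) (0, 83)]  |A|=1343.7464
5. ⊥bis P4·P3 via (21.38,55.565): [(0, 30.2008) (24.5968, 36.1273) (16.8397, 83) (0, 83)]  |A|=1044.0067
6. canonical 4-gon: [(0, 30.2008) (24.5968, 36.1273) (16.8397, 83) (0, 83)]
7. shoelace: 1044.0067

Area of P4's cell: 1044.0067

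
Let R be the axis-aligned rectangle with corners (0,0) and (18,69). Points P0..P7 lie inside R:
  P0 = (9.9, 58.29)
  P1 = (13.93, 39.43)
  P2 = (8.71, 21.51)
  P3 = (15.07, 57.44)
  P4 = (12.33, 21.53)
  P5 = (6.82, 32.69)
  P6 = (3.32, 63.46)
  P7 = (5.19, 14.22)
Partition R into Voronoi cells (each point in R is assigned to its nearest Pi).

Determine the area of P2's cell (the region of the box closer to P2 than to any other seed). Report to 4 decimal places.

Area of P2's cell: 84.0920

1. box [0,18]×[0,69]: [(0, 0) (18, 0) (18, 69) (0, 69)]
2. ⊥bis P2·P0 via (9.305,39.9): [(0, 40.2011) (0, 0) (18, 0) (18, 39.6187)]  |A|=718.3776
3. ⊥bis P2·P1 via (11.32,30.47): [(0, 33.7675) (0, 0) (18, 0) (18, 28.5242)]  |A|=560.6245
4. ⊥bis P2·P3 via (11.89,39.475): [(0, 33.7675) (0, 0) (18, 0) (18, 28.5242)]  |A|=560.6245
5. ⊥bis P2·P4 via (10.52,21.52): [(10.4692, 30.7178) (0, 33.7675) (0, 0) (10.6389, 0)]  |A|=340.1608
6. ⊥bis P2·P5 via (7.765,27.1): [(10.4866, 27.5601) (0, 25.7873) (0, 0) (10.6389, 0)]  |A|=281.8155
7. ⊥bis P2·P6 via (6.015,42.485): [(10.4866, 27.5601) (0, 25.7873) (0, 0) (10.6389, 0)]  |A|=281.8155
8. ⊥bis P2·P7 via (6.95,17.865): [(10.5498, 16.1268) (10.4866, 27.5601) (0, 25.7873) (0, 21.2208)]  |A|=84.092
9. canonical 4-gon: [(10.5498, 16.1268) (10.4866, 27.5601) (0, 25.7873) (0, 21.2208)]
10. shoelace: 84.092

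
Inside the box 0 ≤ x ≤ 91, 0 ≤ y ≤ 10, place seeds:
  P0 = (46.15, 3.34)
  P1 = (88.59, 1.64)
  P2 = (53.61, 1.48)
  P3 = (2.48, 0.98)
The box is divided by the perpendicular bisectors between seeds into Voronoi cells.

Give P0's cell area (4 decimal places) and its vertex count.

Area of P0's cell: 263.6424 (4 vertices)

1. box [0,91]×[0,10]: [(0, 0) (91, 0) (91, 10) (0, 10)]
2. ⊥bis P0·P1 via (67.37,2.49): [(0, 0) (67.2703, 0) (67.6708, 10) (0, 10)]  |A|=674.7054
3. ⊥bis P0·P2 via (49.88,2.41): [(0, 0) (49.2791, 0) (51.7724, 10) (0, 10)]  |A|=505.2576
4. ⊥bis P0·P3 via (24.315,2.16): [(24.4317, 0) (49.2791, 0) (51.7724, 10) (23.8913, 10)]  |A|=263.6424
5. canonical 4-gon: [(24.4317, 0) (49.2791, 0) (51.7724, 10) (23.8913, 10)]
6. shoelace: 263.6424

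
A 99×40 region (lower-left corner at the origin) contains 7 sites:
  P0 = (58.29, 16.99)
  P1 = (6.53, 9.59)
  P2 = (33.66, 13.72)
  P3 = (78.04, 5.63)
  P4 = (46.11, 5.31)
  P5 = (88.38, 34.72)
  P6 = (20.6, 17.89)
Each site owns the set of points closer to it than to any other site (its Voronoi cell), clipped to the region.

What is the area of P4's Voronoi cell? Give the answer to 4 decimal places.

1. box [0,99]×[0,40]: [(0, 0) (99, 0) (99, 40) (0, 40)]
2. ⊥bis P4·P0 via (52.2,11.15): [(0, 0) (62.8923, 0) (24.5343, 40) (0, 40)]  |A|=1748.532
3. ⊥bis P4·P1 via (26.32,7.45): [(25.5144, 0) (62.8923, 0) (29.3022, 35.0281)]  |A|=654.6373
4. ⊥bis P4·P2 via (39.885,9.515): [(33.4576, 0) (62.8923, 0) (45.6227, 18.0089)]  |A|=265.0433
5. ⊥bis P4·P3 via (62.075,5.47): [(33.4576, 0) (62.1298, 0) (62.1218, 0.8035) (45.6227, 18.0089)]  |A|=264.737
6. ⊥bis P4·P5 via (67.245,20.015): [(33.4576, 0) (62.1298, 0) (62.1218, 0.8035) (45.6227, 18.0089)]  |A|=264.737
7. ⊥bis P4·P6 via (33.355,11.6): [(33.4576, 0) (62.1298, 0) (62.1218, 0.8035) (45.6227, 18.0089)]  |A|=264.737
8. canonical 4-gon: [(33.4576, 0) (62.1298, 0) (62.1218, 0.8035) (45.6227, 18.0089)]
9. shoelace: 264.737

Area of P4's cell: 264.7370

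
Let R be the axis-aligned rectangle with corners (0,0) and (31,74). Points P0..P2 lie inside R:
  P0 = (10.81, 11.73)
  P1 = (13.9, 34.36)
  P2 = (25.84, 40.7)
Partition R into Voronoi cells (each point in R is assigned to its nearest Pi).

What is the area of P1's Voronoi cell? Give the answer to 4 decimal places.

1. box [0,31]×[0,74]: [(0, 0) (31, 0) (31, 74) (0, 74)]
2. ⊥bis P1·P0 via (12.355,23.045): [(0, 24.732) (31, 20.4991) (31, 74) (0, 74)]  |A|=1592.9174
3. ⊥bis P1·P2 via (19.87,37.53): [(0, 24.732) (28.7501, 20.8063) (0.5049, 74) (0, 74)]  |A|=721.6566
4. canonical 4-gon: [(0, 24.732) (28.7501, 20.8063) (0.5049, 74) (0, 74)]
5. shoelace: 721.6566

Area of P1's cell: 721.6566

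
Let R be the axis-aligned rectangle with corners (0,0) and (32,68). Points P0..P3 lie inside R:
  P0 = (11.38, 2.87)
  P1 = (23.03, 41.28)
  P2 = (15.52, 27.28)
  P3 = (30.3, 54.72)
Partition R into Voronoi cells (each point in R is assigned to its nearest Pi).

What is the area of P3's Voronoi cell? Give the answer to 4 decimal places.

Area of P3's cell: 455.3939

1. box [0,32]×[0,68]: [(0, 0) (32, 0) (32, 68) (0, 68)]
2. ⊥bis P3·P0 via (20.84,28.795): [(0, 36.3995) (32, 24.7227) (32, 68) (0, 68)]  |A|=1198.0445
3. ⊥bis P3·P1 via (26.665,48): [(0, 62.4237) (32, 45.1142) (32, 68) (0, 68)]  |A|=455.3939
4. ⊥bis P3·P2 via (22.91,41): [(0, 62.4237) (32, 45.1142) (32, 68) (0, 68)]  |A|=455.3939
5. canonical 4-gon: [(0, 62.4237) (32, 45.1142) (32, 68) (0, 68)]
6. shoelace: 455.3939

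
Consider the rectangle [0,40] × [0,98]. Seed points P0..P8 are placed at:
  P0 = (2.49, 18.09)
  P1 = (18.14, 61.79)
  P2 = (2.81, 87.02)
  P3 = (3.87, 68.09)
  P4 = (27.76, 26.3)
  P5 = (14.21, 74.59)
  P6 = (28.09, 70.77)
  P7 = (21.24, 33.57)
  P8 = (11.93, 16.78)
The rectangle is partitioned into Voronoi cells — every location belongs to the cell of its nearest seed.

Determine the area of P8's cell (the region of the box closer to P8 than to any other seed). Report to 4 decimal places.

Area of P8's cell: 487.8210

1. box [0,40]×[0,98]: [(0, 0) (40, 0) (40, 98) (0, 98)]
2. ⊥bis P8·P0 via (7.21,17.435): [(4.7905, 0) (40, 0) (40, 98) (18.3901, 98)]  |A|=2784.1494
3. ⊥bis P8·P1 via (15.035,39.285): [(10.3322, 39.9338) (4.7905, 0) (40, 0) (40, 35.8406)]  |A|=1234.6808
4. ⊥bis P8·P2 via (7.37,51.9): [(10.3322, 39.9338) (4.7905, 0) (40, 0) (40, 35.8406)]  |A|=1234.6808
5. ⊥bis P8·P3 via (7.9,42.435): [(10.3322, 39.9338) (4.7905, 0) (40, 0) (40, 35.8406)]  |A|=1234.6808
6. ⊥bis P8·P4 via (19.845,21.54): [(10.0418, 37.841) (4.7905, 0) (32.7989, 0)]  |A|=529.9328
7. ⊥bis P8·P5 via (13.07,45.685): [(10.0418, 37.841) (4.7905, 0) (32.7989, 0)]  |A|=529.9328
8. ⊥bis P8·P6 via (20.01,43.775): [(10.0418, 37.841) (4.7905, 0) (32.7989, 0)]  |A|=529.9328
9. ⊥bis P8·P7 via (16.585,25.175): [(18.1962, 24.2816) (8.8772, 29.449) (4.7905, 0) (32.7989, 0)]  |A|=487.821
10. canonical 4-gon: [(18.1962, 24.2816) (8.8772, 29.449) (4.7905, 0) (32.7989, 0)]
11. shoelace: 487.821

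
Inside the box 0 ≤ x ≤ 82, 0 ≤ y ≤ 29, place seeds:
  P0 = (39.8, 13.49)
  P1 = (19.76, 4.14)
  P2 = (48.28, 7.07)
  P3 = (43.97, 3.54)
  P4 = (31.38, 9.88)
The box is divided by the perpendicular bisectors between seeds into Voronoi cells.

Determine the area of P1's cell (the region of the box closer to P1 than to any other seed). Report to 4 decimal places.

1. box [0,82]×[0,29]: [(0, 0) (82, 0) (82, 29) (0, 29)]
2. ⊥bis P1·P0 via (29.78,8.815): [(0, 0) (33.8928, 0) (20.3623, 29) (0, 29)]  |A|=786.6995
3. ⊥bis P1·P2 via (34.02,5.605): [(0, 0) (33.8928, 0) (20.3623, 29) (0, 29)]  |A|=786.6995
4. ⊥bis P1·P3 via (31.865,3.84): [(0, 0) (31.7698, 0) (31.8769, 4.3207) (20.3623, 29) (0, 29)]  |A|=782.1132
5. ⊥bis P1·P4 via (25.57,7.01): [(0, 0) (29.0328, 0) (14.7075, 29) (0, 29)]  |A|=634.2335
6. canonical 4-gon: [(0, 0) (29.0328, 0) (14.7075, 29) (0, 29)]
7. shoelace: 634.2335

Area of P1's cell: 634.2335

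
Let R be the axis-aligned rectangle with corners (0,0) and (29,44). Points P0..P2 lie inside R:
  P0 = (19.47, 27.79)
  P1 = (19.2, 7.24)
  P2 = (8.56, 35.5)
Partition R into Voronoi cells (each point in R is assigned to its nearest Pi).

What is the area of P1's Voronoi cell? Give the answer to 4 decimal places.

1. box [0,29]×[0,44]: [(0, 0) (29, 0) (29, 44) (0, 44)]
2. ⊥bis P1·P0 via (19.335,17.515): [(0, 17.769) (0, 0) (29, 0) (29, 17.388)]  |A|=509.7772
3. ⊥bis P1·P2 via (13.88,21.37): [(4.1703, 17.7142) (0, 16.1441) (0, 0) (29, 0) (29, 17.388)]  |A|=506.3891
4. canonical 5-gon: [(4.1703, 17.7142) (0, 16.1441) (0, 0) (29, 0) (29, 17.388)]
5. shoelace: 506.3891

Area of P1's cell: 506.3891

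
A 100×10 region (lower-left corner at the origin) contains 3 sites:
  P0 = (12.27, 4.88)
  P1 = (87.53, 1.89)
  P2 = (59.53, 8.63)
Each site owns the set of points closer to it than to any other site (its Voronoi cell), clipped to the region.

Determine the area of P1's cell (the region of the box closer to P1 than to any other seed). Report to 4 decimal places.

1. box [0,100]×[0,10]: [(0, 0) (100, 0) (100, 10) (0, 10)]
2. ⊥bis P1·P0 via (49.9,3.385): [(49.7655, 0) (100, 0) (100, 10) (50.1628, 10)]  |A|=500.3584
3. ⊥bis P1·P2 via (73.53,5.26): [(72.2638, 0) (100, 0) (100, 10) (74.671, 10)]  |A|=265.3259
4. canonical 4-gon: [(72.2638, 0) (100, 0) (100, 10) (74.671, 10)]
5. shoelace: 265.3259

Area of P1's cell: 265.3259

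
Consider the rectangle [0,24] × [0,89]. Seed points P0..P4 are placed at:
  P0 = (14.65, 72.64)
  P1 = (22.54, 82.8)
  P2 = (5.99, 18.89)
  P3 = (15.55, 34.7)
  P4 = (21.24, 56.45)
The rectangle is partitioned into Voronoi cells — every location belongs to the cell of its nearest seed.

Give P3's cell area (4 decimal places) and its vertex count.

1. box [0,24]×[0,89]: [(0, 0) (24, 0) (24, 89) (0, 89)]
2. ⊥bis P3·P0 via (15.1,53.67): [(0, 53.3118) (0, 0) (24, 0) (24, 53.8811)]  |A|=1286.3151
3. ⊥bis P3·P1 via (19.045,58.75): [(0, 53.3118) (0, 0) (24, 0) (24, 53.8811)]  |A|=1286.3151
4. ⊥bis P3·P2 via (10.77,26.795): [(0, 53.3118) (0, 33.3074) (24, 18.7951) (24, 53.8811)]  |A|=661.0853
5. ⊥bis P3·P4 via (18.395,45.575): [(0, 50.3873) (0, 33.3074) (24, 18.7951) (24, 44.1087)]  |A|=508.722
6. canonical 4-gon: [(0, 50.3873) (0, 33.3074) (24, 18.7951) (24, 44.1087)]
7. shoelace: 508.722

Area of P3's cell: 508.7220 (4 vertices)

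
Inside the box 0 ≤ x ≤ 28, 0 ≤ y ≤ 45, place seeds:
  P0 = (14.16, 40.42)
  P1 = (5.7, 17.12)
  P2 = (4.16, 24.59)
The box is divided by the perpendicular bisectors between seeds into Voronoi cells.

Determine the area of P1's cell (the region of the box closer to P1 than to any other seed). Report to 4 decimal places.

1. box [0,28]×[0,45]: [(0, 0) (28, 0) (28, 45) (0, 45)]
2. ⊥bis P1·P0 via (9.93,28.77): [(0, 32.3755) (0, 0) (28, 0) (28, 22.209)]  |A|=764.1822
3. ⊥bis P1·P2 via (4.93,20.855): [(22.0235, 24.379) (0, 19.8386) (0, 0) (28, 0) (28, 22.209)]  |A|=626.1296
4. canonical 5-gon: [(22.0235, 24.379) (0, 19.8386) (0, 0) (28, 0) (28, 22.209)]
5. shoelace: 626.1296

Area of P1's cell: 626.1296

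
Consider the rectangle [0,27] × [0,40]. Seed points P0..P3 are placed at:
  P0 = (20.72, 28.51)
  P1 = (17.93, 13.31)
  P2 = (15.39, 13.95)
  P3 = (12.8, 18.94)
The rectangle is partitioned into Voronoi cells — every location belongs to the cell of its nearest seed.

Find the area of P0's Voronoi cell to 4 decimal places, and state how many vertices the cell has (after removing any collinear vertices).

Area of P0's cell: 352.5532 (5 vertices)

1. box [0,27]×[0,40]: [(0, 0) (27, 0) (27, 40) (0, 40)]
2. ⊥bis P0·P1 via (19.325,20.91): [(0, 24.4572) (27, 19.5012) (27, 40) (0, 40)]  |A|=486.5618
3. ⊥bis P0·P2 via (18.055,21.23): [(0, 27.8394) (18.5311, 21.0557) (27, 19.5012) (27, 40) (0, 40)]  |A|=455.2233
4. ⊥bis P0·P3 via (16.76,23.725): [(0, 37.5953) (20.3999, 20.7127) (27, 19.5012) (27, 40) (0, 40)]  |A|=352.5532
5. canonical 5-gon: [(0, 37.5953) (20.3999, 20.7127) (27, 19.5012) (27, 40) (0, 40)]
6. shoelace: 352.5532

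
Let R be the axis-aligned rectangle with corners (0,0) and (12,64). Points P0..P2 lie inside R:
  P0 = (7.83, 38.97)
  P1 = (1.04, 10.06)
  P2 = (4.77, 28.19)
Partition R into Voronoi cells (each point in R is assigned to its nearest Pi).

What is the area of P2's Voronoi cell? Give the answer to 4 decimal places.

1. box [0,12]×[0,64]: [(0, 0) (12, 0) (12, 64) (0, 64)]
2. ⊥bis P2·P0 via (6.3,33.58): [(0, 35.3683) (0, 0) (12, 0) (12, 31.962)]  |A|=403.9819
3. ⊥bis P2·P1 via (2.905,19.125): [(0, 35.3683) (0, 19.7227) (12, 17.2538) (12, 31.962)]  |A|=182.1229
4. canonical 4-gon: [(0, 35.3683) (0, 19.7227) (12, 17.2538) (12, 31.962)]
5. shoelace: 182.1229

Area of P2's cell: 182.1229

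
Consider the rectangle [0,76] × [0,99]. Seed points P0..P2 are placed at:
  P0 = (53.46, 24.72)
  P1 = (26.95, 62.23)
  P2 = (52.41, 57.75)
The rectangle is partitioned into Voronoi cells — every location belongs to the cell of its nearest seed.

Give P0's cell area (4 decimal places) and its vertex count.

1. box [0,76]×[0,99]: [(0, 0) (76, 0) (76, 99) (0, 99)]
2. ⊥bis P0·P1 via (40.205,43.475): [(0, 15.0603) (0, 0) (76, 0) (76, 68.7729)]  |A|=3185.6637
3. ⊥bis P0·P2 via (52.935,41.235): [(36.2867, 40.7058) (0, 15.0603) (0, 0) (76, 0) (76, 41.9682)]  |A|=2653.4119
4. canonical 5-gon: [(36.2867, 40.7058) (0, 15.0603) (0, 0) (76, 0) (76, 41.9682)]
5. shoelace: 2653.4119

Area of P0's cell: 2653.4119 (5 vertices)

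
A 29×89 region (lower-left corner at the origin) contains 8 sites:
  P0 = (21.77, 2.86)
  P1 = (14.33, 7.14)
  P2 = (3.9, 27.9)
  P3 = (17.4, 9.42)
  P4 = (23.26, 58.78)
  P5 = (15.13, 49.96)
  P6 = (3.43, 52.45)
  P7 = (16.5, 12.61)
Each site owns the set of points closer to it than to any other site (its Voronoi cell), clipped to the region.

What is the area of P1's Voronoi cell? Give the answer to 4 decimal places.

Area of P1's cell: 205.2370

1. box [0,29]×[0,89]: [(0, 0) (29, 0) (29, 89) (0, 89)]
2. ⊥bis P1·P0 via (18.05,5): [(0, 0) (15.1737, 0) (29, 24.0346) (29, 89) (0, 89)]  |A|=2414.8448
3. ⊥bis P1·P2 via (9.115,17.52): [(0, 12.9405) (0, 0) (15.1737, 0) (29, 24.0346) (29, 27.5104)]  |A|=420.3834
4. ⊥bis P1·P3 via (15.865,8.28): [(9.0332, 17.4789) (0, 12.9405) (0, 0) (15.1737, 0) (18.1595, 5.1904)]  |A|=233.0877
5. ⊥bis P1·P4 via (18.795,32.96): [(9.0332, 17.4789) (0, 12.9405) (0, 0) (15.1737, 0) (18.1595, 5.1904)]  |A|=233.0877
6. ⊥bis P1·P5 via (14.73,28.55): [(9.0332, 17.4789) (0, 12.9405) (0, 0) (15.1737, 0) (18.1595, 5.1904)]  |A|=233.0877
7. ⊥bis P1·P6 via (8.88,29.795): [(9.0332, 17.4789) (0, 12.9405) (0, 0) (15.1737, 0) (18.1595, 5.1904)]  |A|=233.0877
8. ⊥bis P1·P7 via (15.415,9.875): [(14.3736, 10.2881) (3.3919, 14.6447) (0, 12.9405) (0, 0) (15.1737, 0) (18.1595, 5.1904)]  |A|=205.237
9. canonical 6-gon: [(14.3736, 10.2881) (3.3919, 14.6447) (0, 12.9405) (0, 0) (15.1737, 0) (18.1595, 5.1904)]
10. shoelace: 205.237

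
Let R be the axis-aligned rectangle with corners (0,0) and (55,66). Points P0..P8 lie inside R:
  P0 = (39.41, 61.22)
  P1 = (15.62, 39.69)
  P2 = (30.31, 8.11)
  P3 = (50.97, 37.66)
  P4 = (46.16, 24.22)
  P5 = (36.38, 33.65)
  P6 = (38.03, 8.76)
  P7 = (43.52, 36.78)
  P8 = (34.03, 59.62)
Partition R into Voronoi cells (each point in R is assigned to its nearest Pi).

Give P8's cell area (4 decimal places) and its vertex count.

Area of P8's cell: 389.4822 (5 vertices)

1. box [0,55]×[0,66]: [(0, 0) (55, 0) (55, 66) (0, 66)]
2. ⊥bis P8·P0 via (36.72,60.42): [(0, 0) (54.6888, 0) (35.0605, 66) (0, 66)]  |A|=2961.7267
3. ⊥bis P8·P1 via (24.825,49.655): [(45.6396, 30.4279) (35.0605, 66) (7.1305, 66)]  |A|=496.7652
4. ⊥bis P8·P2 via (32.17,33.865): [(42.7455, 33.1012) (44.8906, 32.9463) (35.0605, 66) (7.1305, 66)]  |A|=494.122
5. ⊥bis P8·P3 via (42.5,48.64): [(33.4671, 41.672) (40.6482, 47.2115) (35.0605, 66) (7.1305, 66)]  |A|=422.678
6. ⊥bis P8·P4 via (40.095,41.92): [(33.4671, 41.672) (40.6482, 47.2115) (35.0605, 66) (7.1305, 66)]  |A|=422.678
7. ⊥bis P8·P5 via (35.205,46.635): [(28.7288, 46.049) (40.5249, 47.1164) (40.6482, 47.2115) (35.0605, 66) (7.1305, 66)]  |A|=394.3335
8. ⊥bis P8·P6 via (36.03,34.19): [(28.7288, 46.049) (40.5249, 47.1164) (40.6482, 47.2115) (35.0605, 66) (7.1305, 66)]  |A|=394.3335
9. ⊥bis P8·P7 via (38.775,48.2): [(28.7288, 46.049) (34.9537, 46.6123) (40.1805, 48.784) (35.0605, 66) (7.1305, 66)]  |A|=389.4822
10. canonical 5-gon: [(28.7288, 46.049) (34.9537, 46.6123) (40.1805, 48.784) (35.0605, 66) (7.1305, 66)]
11. shoelace: 389.4822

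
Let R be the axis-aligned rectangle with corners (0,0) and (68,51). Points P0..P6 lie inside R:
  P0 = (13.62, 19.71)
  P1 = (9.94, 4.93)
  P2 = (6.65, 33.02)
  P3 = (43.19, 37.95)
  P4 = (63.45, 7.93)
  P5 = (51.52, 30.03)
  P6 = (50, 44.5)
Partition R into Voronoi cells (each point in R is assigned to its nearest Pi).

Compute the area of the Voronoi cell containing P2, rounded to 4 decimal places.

Area of P2's cell: 567.4443

1. box [0,68]×[0,51]: [(0, 0) (68, 0) (68, 51) (0, 51)]
2. ⊥bis P2·P0 via (10.135,26.365): [(0, 21.0576) (57.1783, 51) (0, 51)]  |A|=856.0267
3. ⊥bis P2·P1 via (8.295,18.975): [(0, 21.0576) (57.1783, 51) (0, 51)]  |A|=856.0267
4. ⊥bis P2·P3 via (24.92,35.485): [(0, 21.0576) (25.0936, 34.1983) (22.8267, 51) (0, 51)]  |A|=567.4443
5. ⊥bis P2·P4 via (35.05,20.475): [(0, 21.0576) (25.0936, 34.1983) (22.8267, 51) (0, 51)]  |A|=567.4443
6. ⊥bis P2·P5 via (29.085,31.525): [(0, 21.0576) (25.0936, 34.1983) (22.8267, 51) (0, 51)]  |A|=567.4443
7. ⊥bis P2·P6 via (28.325,38.76): [(0, 21.0576) (25.0936, 34.1983) (22.8267, 51) (0, 51)]  |A|=567.4443
8. canonical 4-gon: [(0, 21.0576) (25.0936, 34.1983) (22.8267, 51) (0, 51)]
9. shoelace: 567.4443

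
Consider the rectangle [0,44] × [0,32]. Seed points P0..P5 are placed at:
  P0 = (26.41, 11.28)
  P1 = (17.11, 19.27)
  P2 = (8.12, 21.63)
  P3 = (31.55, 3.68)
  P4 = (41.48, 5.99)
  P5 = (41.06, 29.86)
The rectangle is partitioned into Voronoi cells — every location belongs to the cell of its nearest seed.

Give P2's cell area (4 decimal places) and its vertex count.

1. box [0,44]×[0,32]: [(0, 0) (44, 0) (44, 32) (0, 32)]
2. ⊥bis P2·P0 via (17.265,16.455): [(0, 0) (7.9534, 0) (26.0617, 32) (0, 32)]  |A|=544.2407
3. ⊥bis P2·P1 via (12.615,20.45): [(0, 0) (7.2466, 0) (15.647, 32) (0, 32)]  |A|=366.298
4. ⊥bis P2·P3 via (19.835,12.655): [(0, 0) (7.2466, 0) (15.647, 32) (0, 32)]  |A|=366.298
5. ⊥bis P2·P4 via (24.8,13.81): [(0, 0) (7.2466, 0) (15.647, 32) (0, 32)]  |A|=366.298
6. ⊥bis P2·P5 via (24.59,25.745): [(0, 0) (7.2466, 0) (15.647, 32) (0, 32)]  |A|=366.298
7. canonical 4-gon: [(0, 0) (7.2466, 0) (15.647, 32) (0, 32)]
8. shoelace: 366.298

Area of P2's cell: 366.2980 (4 vertices)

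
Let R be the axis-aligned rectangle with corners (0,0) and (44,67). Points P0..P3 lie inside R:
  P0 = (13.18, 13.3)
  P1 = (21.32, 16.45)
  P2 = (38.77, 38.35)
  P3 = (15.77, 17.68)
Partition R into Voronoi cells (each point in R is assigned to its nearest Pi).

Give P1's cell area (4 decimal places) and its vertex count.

Area of P1's cell: 613.2083 (5 vertices)

1. box [0,44]×[0,67]: [(0, 0) (44, 0) (44, 67) (0, 67)]
2. ⊥bis P1·P0 via (17.25,14.875): [(0, 59.4512) (23.0063, 0) (44, 0) (44, 67) (0, 67)]  |A|=2264.1242
3. ⊥bis P1·P2 via (30.045,27.4): [(4.5382, 47.7239) (23.0063, 0) (44, 0) (44, 16.2806)]  |A|=822.1819
4. ⊥bis P1·P3 via (18.545,17.065): [(22.2177, 33.6368) (17.7648, 13.5447) (23.0063, 0) (44, 0) (44, 16.2806)]  |A|=613.2083
5. canonical 5-gon: [(22.2177, 33.6368) (17.7648, 13.5447) (23.0063, 0) (44, 0) (44, 16.2806)]
6. shoelace: 613.2083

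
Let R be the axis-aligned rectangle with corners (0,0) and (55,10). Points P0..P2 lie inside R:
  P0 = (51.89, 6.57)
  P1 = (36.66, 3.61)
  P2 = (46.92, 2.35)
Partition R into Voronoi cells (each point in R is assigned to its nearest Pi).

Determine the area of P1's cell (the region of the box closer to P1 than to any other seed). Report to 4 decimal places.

Area of P1's cell: 420.3807

1. box [0,55]×[0,10]: [(0, 0) (55, 0) (55, 10) (0, 10)]
2. ⊥bis P1·P0 via (44.275,5.09): [(0, 0) (45.2643, 0) (43.3207, 10) (0, 10)]  |A|=442.9249
3. ⊥bis P1·P2 via (41.79,2.98): [(0, 0) (41.424, 0) (42.6521, 10) (0, 10)]  |A|=420.3807
4. canonical 4-gon: [(0, 0) (41.424, 0) (42.6521, 10) (0, 10)]
5. shoelace: 420.3807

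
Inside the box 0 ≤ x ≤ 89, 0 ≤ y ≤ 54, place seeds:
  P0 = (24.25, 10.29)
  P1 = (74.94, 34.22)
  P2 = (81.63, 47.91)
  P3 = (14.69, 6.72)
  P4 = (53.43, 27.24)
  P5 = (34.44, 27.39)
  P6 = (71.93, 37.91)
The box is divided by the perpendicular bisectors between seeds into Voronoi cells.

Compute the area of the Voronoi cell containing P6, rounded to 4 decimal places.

1. box [0,89]×[0,54]: [(0, 0) (89, 0) (89, 54) (0, 54)]
2. ⊥bis P6·P0 via (48.09,24.1): [(62.0506, 0) (89, 0) (89, 54) (30.7696, 54)]  |A|=2299.855
3. ⊥bis P6·P1 via (73.435,36.065): [(51.5162, 18.1854) (89, 48.7617) (89, 54) (30.7696, 54)]  |A|=1140.9256
4. ⊥bis P6·P2 via (76.78,42.91): [(51.5162, 18.1854) (79.0852, 40.674) (65.347, 54) (30.7696, 54)]  |A|=957.3567
5. ⊥bis P6·P3 via (43.31,22.315): [(51.5162, 18.1854) (79.0852, 40.674) (65.347, 54) (30.7696, 54)]  |A|=957.3567
6. ⊥bis P6·P4 via (62.68,32.575): [(64.7521, 28.9822) (79.0852, 40.674) (65.347, 54) (50.323, 54)]  |A|=363.7465
7. ⊥bis P6·P5 via (53.185,32.65): [(64.7521, 28.9822) (79.0852, 40.674) (65.347, 54) (50.323, 54)]  |A|=363.7465
8. canonical 4-gon: [(64.7521, 28.9822) (79.0852, 40.674) (65.347, 54) (50.323, 54)]
9. shoelace: 363.7465

Area of P6's cell: 363.7465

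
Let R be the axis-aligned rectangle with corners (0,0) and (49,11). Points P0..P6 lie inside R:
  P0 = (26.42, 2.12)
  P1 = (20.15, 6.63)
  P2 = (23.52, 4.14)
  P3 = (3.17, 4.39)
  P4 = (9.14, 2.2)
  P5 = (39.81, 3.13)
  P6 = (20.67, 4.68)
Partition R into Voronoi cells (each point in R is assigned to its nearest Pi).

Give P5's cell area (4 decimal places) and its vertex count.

1. box [0,49]×[0,11]: [(0, 0) (49, 0) (49, 11) (0, 11)]
2. ⊥bis P5·P0 via (33.115,2.625): [(33.313, 0) (49, 0) (49, 11) (32.4833, 11)]  |A|=177.1205
3. ⊥bis P5·P1 via (29.98,4.88): [(33.313, 0) (49, 0) (49, 11) (32.4833, 11)]  |A|=177.1205
4. ⊥bis P5·P2 via (31.665,3.635): [(33.313, 0) (49, 0) (49, 11) (32.4833, 11)]  |A|=177.1205
5. ⊥bis P5·P3 via (21.49,3.76): [(33.313, 0) (49, 0) (49, 11) (32.4833, 11)]  |A|=177.1205
6. ⊥bis P5·P4 via (24.475,2.665): [(33.313, 0) (49, 0) (49, 11) (32.4833, 11)]  |A|=177.1205
7. ⊥bis P5·P6 via (30.24,3.905): [(33.313, 0) (49, 0) (49, 11) (32.4833, 11)]  |A|=177.1205
8. canonical 4-gon: [(33.313, 0) (49, 0) (49, 11) (32.4833, 11)]
9. shoelace: 177.1205

Area of P5's cell: 177.1205 (4 vertices)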